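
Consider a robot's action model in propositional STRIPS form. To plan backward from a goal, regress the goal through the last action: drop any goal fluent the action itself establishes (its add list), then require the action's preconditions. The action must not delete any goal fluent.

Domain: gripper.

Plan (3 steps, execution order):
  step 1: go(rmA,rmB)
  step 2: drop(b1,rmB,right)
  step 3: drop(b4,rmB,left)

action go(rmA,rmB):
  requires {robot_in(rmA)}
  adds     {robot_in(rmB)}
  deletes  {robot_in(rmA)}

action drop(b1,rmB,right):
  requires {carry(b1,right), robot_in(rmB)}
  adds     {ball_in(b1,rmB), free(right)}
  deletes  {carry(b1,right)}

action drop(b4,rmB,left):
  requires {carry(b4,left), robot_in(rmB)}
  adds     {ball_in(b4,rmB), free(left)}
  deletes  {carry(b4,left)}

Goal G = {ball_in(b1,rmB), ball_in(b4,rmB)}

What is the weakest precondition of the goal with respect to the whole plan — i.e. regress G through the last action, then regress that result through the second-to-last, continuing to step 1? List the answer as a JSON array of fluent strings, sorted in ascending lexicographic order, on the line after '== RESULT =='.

Work backward from the goal:
  through step 3 (drop(b4,rmB,left)): drop {ball_in(b4,rmB)}, keep {ball_in(b1,rmB)}, require {carry(b4,left), robot_in(rmB)}
    → {ball_in(b1,rmB), carry(b4,left), robot_in(rmB)}
  through step 2 (drop(b1,rmB,right)): drop {ball_in(b1,rmB)}, keep {carry(b4,left), robot_in(rmB)}, require {carry(b1,right), robot_in(rmB)}
    → {carry(b1,right), carry(b4,left), robot_in(rmB)}
  through step 1 (go(rmA,rmB)): drop {robot_in(rmB)}, keep {carry(b1,right), carry(b4,left)}, require {robot_in(rmA)}
    → {carry(b1,right), carry(b4,left), robot_in(rmA)}

== RESULT ==
["carry(b1,right)", "carry(b4,left)", "robot_in(rmA)"]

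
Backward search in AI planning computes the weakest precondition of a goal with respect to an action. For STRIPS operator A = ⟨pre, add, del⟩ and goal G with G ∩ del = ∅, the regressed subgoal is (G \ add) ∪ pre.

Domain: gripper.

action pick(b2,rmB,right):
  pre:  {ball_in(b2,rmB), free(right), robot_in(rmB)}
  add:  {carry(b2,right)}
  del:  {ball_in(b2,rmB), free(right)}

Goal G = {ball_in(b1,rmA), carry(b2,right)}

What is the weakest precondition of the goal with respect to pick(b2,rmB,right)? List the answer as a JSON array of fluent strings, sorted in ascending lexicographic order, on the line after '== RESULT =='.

Regress:
  G ∩ del = {}  (empty — regression defined)
  G \ add = {ball_in(b1,rmA), carry(b2,right)} \ {carry(b2,right)} = {ball_in(b1,rmA)}
  ∪ pre   = {ball_in(b1,rmA)} ∪ {ball_in(b2,rmB), free(right), robot_in(rmB)}
          = {ball_in(b1,rmA), ball_in(b2,rmB), free(right), robot_in(rmB)}

== RESULT ==
["ball_in(b1,rmA)", "ball_in(b2,rmB)", "free(right)", "robot_in(rmB)"]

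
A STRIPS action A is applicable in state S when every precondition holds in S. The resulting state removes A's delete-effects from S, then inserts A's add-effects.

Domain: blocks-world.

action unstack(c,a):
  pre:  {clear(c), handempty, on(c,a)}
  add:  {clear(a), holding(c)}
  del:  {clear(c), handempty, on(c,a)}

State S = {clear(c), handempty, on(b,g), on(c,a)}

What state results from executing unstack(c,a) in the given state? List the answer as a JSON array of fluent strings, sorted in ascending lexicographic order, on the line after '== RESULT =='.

Compute (S \ del) ∪ add:
  pre ⊆ S: {clear(c), handempty, on(c,a)} ⊆ S  — applicable
  S \ del = {on(b,g)}
  ∪ add   = {clear(a), holding(c), on(b,g)}

== RESULT ==
["clear(a)", "holding(c)", "on(b,g)"]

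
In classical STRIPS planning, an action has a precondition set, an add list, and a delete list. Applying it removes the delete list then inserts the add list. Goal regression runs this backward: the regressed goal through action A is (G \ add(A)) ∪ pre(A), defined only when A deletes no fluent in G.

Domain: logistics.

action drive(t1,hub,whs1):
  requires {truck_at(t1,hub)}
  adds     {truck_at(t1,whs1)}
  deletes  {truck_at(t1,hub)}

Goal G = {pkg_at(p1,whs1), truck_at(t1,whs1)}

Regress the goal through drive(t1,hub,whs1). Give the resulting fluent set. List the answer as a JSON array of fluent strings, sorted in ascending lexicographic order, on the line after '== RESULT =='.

Regress:
  G ∩ del = {}  (empty — regression defined)
  G \ add = {pkg_at(p1,whs1), truck_at(t1,whs1)} \ {truck_at(t1,whs1)} = {pkg_at(p1,whs1)}
  ∪ pre   = {pkg_at(p1,whs1)} ∪ {truck_at(t1,hub)}
          = {pkg_at(p1,whs1), truck_at(t1,hub)}

== RESULT ==
["pkg_at(p1,whs1)", "truck_at(t1,hub)"]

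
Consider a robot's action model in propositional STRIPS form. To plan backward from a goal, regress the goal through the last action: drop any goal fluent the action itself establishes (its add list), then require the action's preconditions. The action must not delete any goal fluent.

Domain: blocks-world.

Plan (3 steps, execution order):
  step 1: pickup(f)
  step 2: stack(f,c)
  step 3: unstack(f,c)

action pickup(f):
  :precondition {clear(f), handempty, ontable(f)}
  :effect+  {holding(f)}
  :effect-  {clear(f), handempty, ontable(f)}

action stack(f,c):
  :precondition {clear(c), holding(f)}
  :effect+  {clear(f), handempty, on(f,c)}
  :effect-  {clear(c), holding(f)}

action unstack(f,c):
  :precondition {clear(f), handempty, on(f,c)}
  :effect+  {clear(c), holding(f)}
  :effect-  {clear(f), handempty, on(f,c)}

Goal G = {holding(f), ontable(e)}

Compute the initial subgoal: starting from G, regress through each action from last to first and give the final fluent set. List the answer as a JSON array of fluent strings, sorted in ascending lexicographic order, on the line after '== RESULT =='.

Regress step by step:
  through step 3 (unstack(f,c)): drop {holding(f)}, keep {ontable(e)}, require {clear(f), handempty, on(f,c)}
    → {clear(f), handempty, on(f,c), ontable(e)}
  through step 2 (stack(f,c)): drop {clear(f), handempty, on(f,c)}, keep {ontable(e)}, require {clear(c), holding(f)}
    → {clear(c), holding(f), ontable(e)}
  through step 1 (pickup(f)): drop {holding(f)}, keep {clear(c), ontable(e)}, require {clear(f), handempty, ontable(f)}
    → {clear(c), clear(f), handempty, ontable(e), ontable(f)}

== RESULT ==
["clear(c)", "clear(f)", "handempty", "ontable(e)", "ontable(f)"]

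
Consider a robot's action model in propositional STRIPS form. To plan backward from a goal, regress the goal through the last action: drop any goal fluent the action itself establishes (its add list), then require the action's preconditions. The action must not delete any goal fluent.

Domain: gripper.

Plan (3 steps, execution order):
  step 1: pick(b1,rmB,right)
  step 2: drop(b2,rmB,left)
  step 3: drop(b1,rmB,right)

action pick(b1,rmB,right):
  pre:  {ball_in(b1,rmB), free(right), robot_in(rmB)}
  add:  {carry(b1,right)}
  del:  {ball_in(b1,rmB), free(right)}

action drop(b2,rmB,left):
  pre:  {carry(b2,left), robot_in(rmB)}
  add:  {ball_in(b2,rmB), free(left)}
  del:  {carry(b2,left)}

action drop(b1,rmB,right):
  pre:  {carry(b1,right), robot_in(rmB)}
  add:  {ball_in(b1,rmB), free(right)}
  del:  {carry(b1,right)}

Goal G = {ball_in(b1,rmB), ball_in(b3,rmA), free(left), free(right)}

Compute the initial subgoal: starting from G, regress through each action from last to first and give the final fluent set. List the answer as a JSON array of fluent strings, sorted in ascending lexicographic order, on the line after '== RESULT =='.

Regress step by step:
  through step 3 (drop(b1,rmB,right)): drop {ball_in(b1,rmB), free(right)}, keep {ball_in(b3,rmA), free(left)}, require {carry(b1,right), robot_in(rmB)}
    → {ball_in(b3,rmA), carry(b1,right), free(left), robot_in(rmB)}
  through step 2 (drop(b2,rmB,left)): drop {free(left)}, keep {ball_in(b3,rmA), carry(b1,right), robot_in(rmB)}, require {carry(b2,left), robot_in(rmB)}
    → {ball_in(b3,rmA), carry(b1,right), carry(b2,left), robot_in(rmB)}
  through step 1 (pick(b1,rmB,right)): drop {carry(b1,right)}, keep {ball_in(b3,rmA), carry(b2,left), robot_in(rmB)}, require {ball_in(b1,rmB), free(right), robot_in(rmB)}
    → {ball_in(b1,rmB), ball_in(b3,rmA), carry(b2,left), free(right), robot_in(rmB)}

== RESULT ==
["ball_in(b1,rmB)", "ball_in(b3,rmA)", "carry(b2,left)", "free(right)", "robot_in(rmB)"]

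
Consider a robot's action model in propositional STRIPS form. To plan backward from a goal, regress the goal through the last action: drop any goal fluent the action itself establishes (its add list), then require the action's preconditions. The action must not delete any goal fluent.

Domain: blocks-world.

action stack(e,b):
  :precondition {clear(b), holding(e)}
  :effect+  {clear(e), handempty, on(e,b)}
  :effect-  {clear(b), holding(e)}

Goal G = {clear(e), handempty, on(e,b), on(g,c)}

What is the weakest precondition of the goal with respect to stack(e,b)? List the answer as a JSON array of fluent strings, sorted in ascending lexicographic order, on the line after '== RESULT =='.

Regress:
  G ∩ del = {}  (empty — regression defined)
  G \ add = {clear(e), handempty, on(e,b), on(g,c)} \ {clear(e), handempty, on(e,b)} = {on(g,c)}
  ∪ pre   = {on(g,c)} ∪ {clear(b), holding(e)}
          = {clear(b), holding(e), on(g,c)}

== RESULT ==
["clear(b)", "holding(e)", "on(g,c)"]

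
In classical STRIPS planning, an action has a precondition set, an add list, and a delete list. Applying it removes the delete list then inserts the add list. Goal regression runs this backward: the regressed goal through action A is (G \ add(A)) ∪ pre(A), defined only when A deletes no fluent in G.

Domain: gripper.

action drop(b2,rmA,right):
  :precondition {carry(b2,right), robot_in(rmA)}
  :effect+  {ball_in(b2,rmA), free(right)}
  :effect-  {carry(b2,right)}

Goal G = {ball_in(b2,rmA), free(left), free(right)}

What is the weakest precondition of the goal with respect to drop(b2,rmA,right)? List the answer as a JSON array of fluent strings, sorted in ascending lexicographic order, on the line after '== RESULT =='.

Regress:
  G ∩ del = {}  (empty — regression defined)
  G \ add = {ball_in(b2,rmA), free(left), free(right)} \ {ball_in(b2,rmA), free(right)} = {free(left)}
  ∪ pre   = {free(left)} ∪ {carry(b2,right), robot_in(rmA)}
          = {carry(b2,right), free(left), robot_in(rmA)}

== RESULT ==
["carry(b2,right)", "free(left)", "robot_in(rmA)"]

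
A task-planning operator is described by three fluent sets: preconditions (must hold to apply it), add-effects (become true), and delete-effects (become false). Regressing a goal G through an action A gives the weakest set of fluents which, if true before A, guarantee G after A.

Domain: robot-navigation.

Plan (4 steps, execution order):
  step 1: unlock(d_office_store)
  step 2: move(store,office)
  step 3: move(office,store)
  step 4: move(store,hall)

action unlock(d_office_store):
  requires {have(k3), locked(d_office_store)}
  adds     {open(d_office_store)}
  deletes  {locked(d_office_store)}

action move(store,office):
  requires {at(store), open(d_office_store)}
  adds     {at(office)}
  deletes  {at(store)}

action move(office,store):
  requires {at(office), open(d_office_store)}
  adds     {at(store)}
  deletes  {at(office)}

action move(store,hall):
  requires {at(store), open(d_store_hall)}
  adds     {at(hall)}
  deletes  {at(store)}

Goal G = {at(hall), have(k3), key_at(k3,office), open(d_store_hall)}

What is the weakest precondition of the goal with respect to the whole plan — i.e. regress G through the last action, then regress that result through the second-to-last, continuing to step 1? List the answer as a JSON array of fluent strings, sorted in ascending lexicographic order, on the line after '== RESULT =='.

Work backward from the goal:
  through step 4 (move(store,hall)): drop {at(hall)}, keep {have(k3), key_at(k3,office), open(d_store_hall)}, require {at(store), open(d_store_hall)}
    → {at(store), have(k3), key_at(k3,office), open(d_store_hall)}
  through step 3 (move(office,store)): drop {at(store)}, keep {have(k3), key_at(k3,office), open(d_store_hall)}, require {at(office), open(d_office_store)}
    → {at(office), have(k3), key_at(k3,office), open(d_office_store), open(d_store_hall)}
  through step 2 (move(store,office)): drop {at(office)}, keep {have(k3), key_at(k3,office), open(d_office_store), open(d_store_hall)}, require {at(store), open(d_office_store)}
    → {at(store), have(k3), key_at(k3,office), open(d_office_store), open(d_store_hall)}
  through step 1 (unlock(d_office_store)): drop {open(d_office_store)}, keep {at(store), have(k3), key_at(k3,office), open(d_store_hall)}, require {have(k3), locked(d_office_store)}
    → {at(store), have(k3), key_at(k3,office), locked(d_office_store), open(d_store_hall)}

== RESULT ==
["at(store)", "have(k3)", "key_at(k3,office)", "locked(d_office_store)", "open(d_store_hall)"]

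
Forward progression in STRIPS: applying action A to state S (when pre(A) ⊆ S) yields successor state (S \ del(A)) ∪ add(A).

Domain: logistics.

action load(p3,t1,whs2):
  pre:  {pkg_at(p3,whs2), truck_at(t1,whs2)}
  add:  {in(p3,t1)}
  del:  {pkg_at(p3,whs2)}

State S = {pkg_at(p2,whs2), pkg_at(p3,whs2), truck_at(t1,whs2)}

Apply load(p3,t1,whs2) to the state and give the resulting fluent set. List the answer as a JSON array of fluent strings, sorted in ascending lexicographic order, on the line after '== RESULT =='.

Progress:
  pre ⊆ S: {pkg_at(p3,whs2), truck_at(t1,whs2)} ⊆ S  — applicable
  S \ del = {pkg_at(p2,whs2), truck_at(t1,whs2)}
  ∪ add   = {in(p3,t1), pkg_at(p2,whs2), truck_at(t1,whs2)}

== RESULT ==
["in(p3,t1)", "pkg_at(p2,whs2)", "truck_at(t1,whs2)"]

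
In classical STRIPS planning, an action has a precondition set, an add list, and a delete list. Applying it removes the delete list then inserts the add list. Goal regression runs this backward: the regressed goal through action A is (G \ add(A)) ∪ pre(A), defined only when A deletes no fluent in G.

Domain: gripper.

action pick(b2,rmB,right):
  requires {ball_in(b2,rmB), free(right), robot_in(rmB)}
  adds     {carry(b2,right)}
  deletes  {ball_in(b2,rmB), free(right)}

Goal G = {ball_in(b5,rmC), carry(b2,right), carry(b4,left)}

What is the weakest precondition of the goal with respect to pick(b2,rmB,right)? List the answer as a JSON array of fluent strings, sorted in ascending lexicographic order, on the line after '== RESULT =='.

Regress:
  G ∩ del = {}  (empty — regression defined)
  G \ add = {ball_in(b5,rmC), carry(b2,right), carry(b4,left)} \ {carry(b2,right)} = {ball_in(b5,rmC), carry(b4,left)}
  ∪ pre   = {ball_in(b5,rmC), carry(b4,left)} ∪ {ball_in(b2,rmB), free(right), robot_in(rmB)}
          = {ball_in(b2,rmB), ball_in(b5,rmC), carry(b4,left), free(right), robot_in(rmB)}

== RESULT ==
["ball_in(b2,rmB)", "ball_in(b5,rmC)", "carry(b4,left)", "free(right)", "robot_in(rmB)"]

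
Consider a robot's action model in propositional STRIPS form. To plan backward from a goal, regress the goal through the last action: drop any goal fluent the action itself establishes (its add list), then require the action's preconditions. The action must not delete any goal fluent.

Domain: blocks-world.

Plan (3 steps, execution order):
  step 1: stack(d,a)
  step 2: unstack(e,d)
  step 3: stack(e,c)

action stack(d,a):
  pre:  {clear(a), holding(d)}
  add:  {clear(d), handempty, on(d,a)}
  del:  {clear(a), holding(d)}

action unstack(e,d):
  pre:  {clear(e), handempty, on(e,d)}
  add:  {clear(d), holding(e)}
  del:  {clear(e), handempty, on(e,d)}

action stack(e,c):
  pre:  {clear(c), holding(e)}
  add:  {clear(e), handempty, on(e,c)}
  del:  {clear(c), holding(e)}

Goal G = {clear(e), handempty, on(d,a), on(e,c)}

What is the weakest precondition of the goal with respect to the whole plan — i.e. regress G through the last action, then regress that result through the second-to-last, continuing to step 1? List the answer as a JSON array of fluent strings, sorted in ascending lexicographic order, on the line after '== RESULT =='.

Work backward from the goal:
  through step 3 (stack(e,c)): drop {clear(e), handempty, on(e,c)}, keep {on(d,a)}, require {clear(c), holding(e)}
    → {clear(c), holding(e), on(d,a)}
  through step 2 (unstack(e,d)): drop {holding(e)}, keep {clear(c), on(d,a)}, require {clear(e), handempty, on(e,d)}
    → {clear(c), clear(e), handempty, on(d,a), on(e,d)}
  through step 1 (stack(d,a)): drop {handempty, on(d,a)}, keep {clear(c), clear(e), on(e,d)}, require {clear(a), holding(d)}
    → {clear(a), clear(c), clear(e), holding(d), on(e,d)}

== RESULT ==
["clear(a)", "clear(c)", "clear(e)", "holding(d)", "on(e,d)"]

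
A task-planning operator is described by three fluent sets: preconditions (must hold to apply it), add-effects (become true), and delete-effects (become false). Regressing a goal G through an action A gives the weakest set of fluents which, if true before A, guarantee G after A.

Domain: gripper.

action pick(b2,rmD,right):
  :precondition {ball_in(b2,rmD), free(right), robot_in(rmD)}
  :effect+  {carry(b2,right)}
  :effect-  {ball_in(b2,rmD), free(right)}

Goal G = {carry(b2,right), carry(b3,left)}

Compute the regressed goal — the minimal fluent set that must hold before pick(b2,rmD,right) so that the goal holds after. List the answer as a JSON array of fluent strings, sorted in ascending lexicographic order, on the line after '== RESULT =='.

Compute (G \ add) ∪ pre:
  G ∩ del = {}  (empty — regression defined)
  G \ add = {carry(b2,right), carry(b3,left)} \ {carry(b2,right)} = {carry(b3,left)}
  ∪ pre   = {carry(b3,left)} ∪ {ball_in(b2,rmD), free(right), robot_in(rmD)}
          = {ball_in(b2,rmD), carry(b3,left), free(right), robot_in(rmD)}

== RESULT ==
["ball_in(b2,rmD)", "carry(b3,left)", "free(right)", "robot_in(rmD)"]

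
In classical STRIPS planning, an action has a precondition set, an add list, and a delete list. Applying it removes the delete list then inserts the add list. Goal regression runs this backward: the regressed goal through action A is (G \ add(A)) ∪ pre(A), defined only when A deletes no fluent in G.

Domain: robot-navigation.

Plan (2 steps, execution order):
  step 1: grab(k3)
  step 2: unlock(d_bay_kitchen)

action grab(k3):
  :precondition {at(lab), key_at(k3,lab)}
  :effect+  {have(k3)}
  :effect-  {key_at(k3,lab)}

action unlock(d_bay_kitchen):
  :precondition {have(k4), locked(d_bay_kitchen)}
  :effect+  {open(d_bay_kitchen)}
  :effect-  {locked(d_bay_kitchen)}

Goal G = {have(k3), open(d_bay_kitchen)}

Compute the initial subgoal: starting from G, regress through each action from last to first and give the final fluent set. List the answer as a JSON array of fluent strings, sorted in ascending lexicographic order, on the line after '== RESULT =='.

Regress step by step:
  through step 2 (unlock(d_bay_kitchen)): drop {open(d_bay_kitchen)}, keep {have(k3)}, require {have(k4), locked(d_bay_kitchen)}
    → {have(k3), have(k4), locked(d_bay_kitchen)}
  through step 1 (grab(k3)): drop {have(k3)}, keep {have(k4), locked(d_bay_kitchen)}, require {at(lab), key_at(k3,lab)}
    → {at(lab), have(k4), key_at(k3,lab), locked(d_bay_kitchen)}

== RESULT ==
["at(lab)", "have(k4)", "key_at(k3,lab)", "locked(d_bay_kitchen)"]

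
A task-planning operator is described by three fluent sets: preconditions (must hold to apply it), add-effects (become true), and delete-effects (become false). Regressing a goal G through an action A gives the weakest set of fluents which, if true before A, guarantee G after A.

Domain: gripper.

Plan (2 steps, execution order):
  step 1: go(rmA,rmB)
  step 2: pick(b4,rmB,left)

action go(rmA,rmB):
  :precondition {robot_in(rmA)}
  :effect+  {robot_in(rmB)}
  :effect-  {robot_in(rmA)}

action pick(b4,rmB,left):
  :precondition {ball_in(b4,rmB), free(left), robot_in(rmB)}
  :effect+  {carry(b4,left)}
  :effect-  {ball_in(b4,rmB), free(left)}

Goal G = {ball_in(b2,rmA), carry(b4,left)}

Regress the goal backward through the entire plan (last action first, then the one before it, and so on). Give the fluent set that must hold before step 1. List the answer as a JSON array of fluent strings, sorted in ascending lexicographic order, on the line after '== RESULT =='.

Work backward from the goal:
  through step 2 (pick(b4,rmB,left)): drop {carry(b4,left)}, keep {ball_in(b2,rmA)}, require {ball_in(b4,rmB), free(left), robot_in(rmB)}
    → {ball_in(b2,rmA), ball_in(b4,rmB), free(left), robot_in(rmB)}
  through step 1 (go(rmA,rmB)): drop {robot_in(rmB)}, keep {ball_in(b2,rmA), ball_in(b4,rmB), free(left)}, require {robot_in(rmA)}
    → {ball_in(b2,rmA), ball_in(b4,rmB), free(left), robot_in(rmA)}

== RESULT ==
["ball_in(b2,rmA)", "ball_in(b4,rmB)", "free(left)", "robot_in(rmA)"]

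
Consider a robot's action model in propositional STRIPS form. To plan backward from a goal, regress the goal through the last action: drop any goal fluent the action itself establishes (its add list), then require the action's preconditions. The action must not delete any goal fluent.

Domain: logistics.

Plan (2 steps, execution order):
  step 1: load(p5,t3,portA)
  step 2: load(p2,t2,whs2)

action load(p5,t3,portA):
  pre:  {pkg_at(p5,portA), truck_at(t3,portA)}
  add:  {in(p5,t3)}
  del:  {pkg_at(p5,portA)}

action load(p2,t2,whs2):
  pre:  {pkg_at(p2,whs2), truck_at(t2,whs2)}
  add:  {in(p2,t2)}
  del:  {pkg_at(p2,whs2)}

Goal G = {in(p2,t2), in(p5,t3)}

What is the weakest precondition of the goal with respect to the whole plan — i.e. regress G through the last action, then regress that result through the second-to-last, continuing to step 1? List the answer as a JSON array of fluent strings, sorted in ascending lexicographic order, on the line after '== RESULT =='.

Work backward from the goal:
  through step 2 (load(p2,t2,whs2)): drop {in(p2,t2)}, keep {in(p5,t3)}, require {pkg_at(p2,whs2), truck_at(t2,whs2)}
    → {in(p5,t3), pkg_at(p2,whs2), truck_at(t2,whs2)}
  through step 1 (load(p5,t3,portA)): drop {in(p5,t3)}, keep {pkg_at(p2,whs2), truck_at(t2,whs2)}, require {pkg_at(p5,portA), truck_at(t3,portA)}
    → {pkg_at(p2,whs2), pkg_at(p5,portA), truck_at(t2,whs2), truck_at(t3,portA)}

== RESULT ==
["pkg_at(p2,whs2)", "pkg_at(p5,portA)", "truck_at(t2,whs2)", "truck_at(t3,portA)"]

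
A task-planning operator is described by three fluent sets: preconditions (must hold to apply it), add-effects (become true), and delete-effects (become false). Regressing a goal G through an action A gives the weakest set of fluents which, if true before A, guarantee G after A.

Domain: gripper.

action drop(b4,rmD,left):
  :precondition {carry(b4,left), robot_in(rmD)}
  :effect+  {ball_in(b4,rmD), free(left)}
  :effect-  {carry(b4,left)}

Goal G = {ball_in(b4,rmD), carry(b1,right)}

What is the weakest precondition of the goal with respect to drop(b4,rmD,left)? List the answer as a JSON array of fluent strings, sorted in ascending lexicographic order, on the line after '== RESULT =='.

Regress:
  G ∩ del = {}  (empty — regression defined)
  G \ add = {ball_in(b4,rmD), carry(b1,right)} \ {ball_in(b4,rmD), free(left)} = {carry(b1,right)}
  ∪ pre   = {carry(b1,right)} ∪ {carry(b4,left), robot_in(rmD)}
          = {carry(b1,right), carry(b4,left), robot_in(rmD)}

== RESULT ==
["carry(b1,right)", "carry(b4,left)", "robot_in(rmD)"]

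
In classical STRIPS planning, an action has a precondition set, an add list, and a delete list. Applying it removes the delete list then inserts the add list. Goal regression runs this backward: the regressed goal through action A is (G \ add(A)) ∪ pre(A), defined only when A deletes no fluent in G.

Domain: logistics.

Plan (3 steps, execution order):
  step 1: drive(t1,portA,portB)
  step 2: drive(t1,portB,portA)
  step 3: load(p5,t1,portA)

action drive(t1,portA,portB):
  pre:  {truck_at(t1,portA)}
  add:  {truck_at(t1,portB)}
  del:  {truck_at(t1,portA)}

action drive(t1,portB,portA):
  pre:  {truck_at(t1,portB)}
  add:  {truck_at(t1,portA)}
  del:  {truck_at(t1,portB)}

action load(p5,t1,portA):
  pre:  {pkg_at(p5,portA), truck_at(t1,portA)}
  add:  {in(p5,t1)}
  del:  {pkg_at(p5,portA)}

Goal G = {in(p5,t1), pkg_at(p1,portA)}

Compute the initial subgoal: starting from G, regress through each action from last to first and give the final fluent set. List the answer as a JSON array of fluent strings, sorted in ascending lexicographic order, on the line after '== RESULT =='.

Work backward from the goal:
  through step 3 (load(p5,t1,portA)): drop {in(p5,t1)}, keep {pkg_at(p1,portA)}, require {pkg_at(p5,portA), truck_at(t1,portA)}
    → {pkg_at(p1,portA), pkg_at(p5,portA), truck_at(t1,portA)}
  through step 2 (drive(t1,portB,portA)): drop {truck_at(t1,portA)}, keep {pkg_at(p1,portA), pkg_at(p5,portA)}, require {truck_at(t1,portB)}
    → {pkg_at(p1,portA), pkg_at(p5,portA), truck_at(t1,portB)}
  through step 1 (drive(t1,portA,portB)): drop {truck_at(t1,portB)}, keep {pkg_at(p1,portA), pkg_at(p5,portA)}, require {truck_at(t1,portA)}
    → {pkg_at(p1,portA), pkg_at(p5,portA), truck_at(t1,portA)}

== RESULT ==
["pkg_at(p1,portA)", "pkg_at(p5,portA)", "truck_at(t1,portA)"]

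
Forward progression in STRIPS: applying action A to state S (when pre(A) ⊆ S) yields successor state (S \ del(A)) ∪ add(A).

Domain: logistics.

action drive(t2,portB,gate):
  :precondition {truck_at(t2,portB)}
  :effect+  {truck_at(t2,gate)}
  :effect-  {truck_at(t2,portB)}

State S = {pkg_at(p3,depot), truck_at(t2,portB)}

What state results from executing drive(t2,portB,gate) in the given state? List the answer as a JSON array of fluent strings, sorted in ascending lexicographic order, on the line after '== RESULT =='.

Progress:
  pre ⊆ S: {truck_at(t2,portB)} ⊆ S  — applicable
  S \ del = {pkg_at(p3,depot)}
  ∪ add   = {pkg_at(p3,depot), truck_at(t2,gate)}

== RESULT ==
["pkg_at(p3,depot)", "truck_at(t2,gate)"]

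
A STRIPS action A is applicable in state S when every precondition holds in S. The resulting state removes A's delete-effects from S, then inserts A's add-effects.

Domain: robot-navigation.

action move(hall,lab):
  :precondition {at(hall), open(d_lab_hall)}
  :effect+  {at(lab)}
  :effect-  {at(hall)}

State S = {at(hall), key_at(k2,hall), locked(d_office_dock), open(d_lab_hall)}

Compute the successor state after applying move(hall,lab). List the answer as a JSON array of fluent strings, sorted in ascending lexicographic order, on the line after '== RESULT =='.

Progress:
  pre ⊆ S: {at(hall), open(d_lab_hall)} ⊆ S  — applicable
  S \ del = {key_at(k2,hall), locked(d_office_dock), open(d_lab_hall)}
  ∪ add   = {at(lab), key_at(k2,hall), locked(d_office_dock), open(d_lab_hall)}

== RESULT ==
["at(lab)", "key_at(k2,hall)", "locked(d_office_dock)", "open(d_lab_hall)"]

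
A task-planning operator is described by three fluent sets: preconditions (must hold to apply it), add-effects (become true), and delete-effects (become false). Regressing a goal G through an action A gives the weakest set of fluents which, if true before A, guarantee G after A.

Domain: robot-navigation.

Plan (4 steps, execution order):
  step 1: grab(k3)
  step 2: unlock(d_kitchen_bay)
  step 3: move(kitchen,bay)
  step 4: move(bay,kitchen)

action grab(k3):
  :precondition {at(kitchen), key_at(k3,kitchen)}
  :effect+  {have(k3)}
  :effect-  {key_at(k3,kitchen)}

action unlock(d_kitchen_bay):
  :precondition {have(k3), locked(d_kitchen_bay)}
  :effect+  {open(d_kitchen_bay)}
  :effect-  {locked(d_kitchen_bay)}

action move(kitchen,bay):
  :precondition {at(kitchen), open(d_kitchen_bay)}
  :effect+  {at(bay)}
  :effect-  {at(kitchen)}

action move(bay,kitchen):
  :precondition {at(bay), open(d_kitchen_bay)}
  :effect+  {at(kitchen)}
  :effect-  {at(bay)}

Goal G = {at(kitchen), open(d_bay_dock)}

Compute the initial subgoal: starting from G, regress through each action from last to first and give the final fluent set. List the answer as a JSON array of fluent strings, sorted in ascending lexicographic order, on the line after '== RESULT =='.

Regress step by step:
  through step 4 (move(bay,kitchen)): drop {at(kitchen)}, keep {open(d_bay_dock)}, require {at(bay), open(d_kitchen_bay)}
    → {at(bay), open(d_bay_dock), open(d_kitchen_bay)}
  through step 3 (move(kitchen,bay)): drop {at(bay)}, keep {open(d_bay_dock), open(d_kitchen_bay)}, require {at(kitchen), open(d_kitchen_bay)}
    → {at(kitchen), open(d_bay_dock), open(d_kitchen_bay)}
  through step 2 (unlock(d_kitchen_bay)): drop {open(d_kitchen_bay)}, keep {at(kitchen), open(d_bay_dock)}, require {have(k3), locked(d_kitchen_bay)}
    → {at(kitchen), have(k3), locked(d_kitchen_bay), open(d_bay_dock)}
  through step 1 (grab(k3)): drop {have(k3)}, keep {at(kitchen), locked(d_kitchen_bay), open(d_bay_dock)}, require {at(kitchen), key_at(k3,kitchen)}
    → {at(kitchen), key_at(k3,kitchen), locked(d_kitchen_bay), open(d_bay_dock)}

== RESULT ==
["at(kitchen)", "key_at(k3,kitchen)", "locked(d_kitchen_bay)", "open(d_bay_dock)"]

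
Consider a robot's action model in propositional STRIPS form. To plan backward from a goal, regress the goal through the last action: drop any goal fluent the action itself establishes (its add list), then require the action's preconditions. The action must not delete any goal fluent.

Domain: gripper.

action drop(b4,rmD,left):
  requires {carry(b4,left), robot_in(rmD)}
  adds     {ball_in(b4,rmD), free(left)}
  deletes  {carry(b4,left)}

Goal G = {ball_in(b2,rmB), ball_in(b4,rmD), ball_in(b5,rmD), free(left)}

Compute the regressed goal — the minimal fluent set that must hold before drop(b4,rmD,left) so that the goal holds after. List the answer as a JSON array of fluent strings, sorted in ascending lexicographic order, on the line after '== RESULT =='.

Compute (G \ add) ∪ pre:
  G ∩ del = {}  (empty — regression defined)
  G \ add = {ball_in(b2,rmB), ball_in(b4,rmD), ball_in(b5,rmD), free(left)} \ {ball_in(b4,rmD), free(left)} = {ball_in(b2,rmB), ball_in(b5,rmD)}
  ∪ pre   = {ball_in(b2,rmB), ball_in(b5,rmD)} ∪ {carry(b4,left), robot_in(rmD)}
          = {ball_in(b2,rmB), ball_in(b5,rmD), carry(b4,left), robot_in(rmD)}

== RESULT ==
["ball_in(b2,rmB)", "ball_in(b5,rmD)", "carry(b4,left)", "robot_in(rmD)"]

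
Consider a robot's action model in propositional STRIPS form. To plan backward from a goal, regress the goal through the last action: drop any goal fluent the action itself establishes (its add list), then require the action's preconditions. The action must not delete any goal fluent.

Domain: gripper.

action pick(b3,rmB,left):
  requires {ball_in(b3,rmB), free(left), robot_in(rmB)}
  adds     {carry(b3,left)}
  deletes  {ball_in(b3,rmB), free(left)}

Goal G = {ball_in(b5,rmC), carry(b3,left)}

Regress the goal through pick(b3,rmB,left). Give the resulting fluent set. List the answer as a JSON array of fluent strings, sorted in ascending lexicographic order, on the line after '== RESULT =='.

Compute (G \ add) ∪ pre:
  G ∩ del = {}  (empty — regression defined)
  G \ add = {ball_in(b5,rmC), carry(b3,left)} \ {carry(b3,left)} = {ball_in(b5,rmC)}
  ∪ pre   = {ball_in(b5,rmC)} ∪ {ball_in(b3,rmB), free(left), robot_in(rmB)}
          = {ball_in(b3,rmB), ball_in(b5,rmC), free(left), robot_in(rmB)}

== RESULT ==
["ball_in(b3,rmB)", "ball_in(b5,rmC)", "free(left)", "robot_in(rmB)"]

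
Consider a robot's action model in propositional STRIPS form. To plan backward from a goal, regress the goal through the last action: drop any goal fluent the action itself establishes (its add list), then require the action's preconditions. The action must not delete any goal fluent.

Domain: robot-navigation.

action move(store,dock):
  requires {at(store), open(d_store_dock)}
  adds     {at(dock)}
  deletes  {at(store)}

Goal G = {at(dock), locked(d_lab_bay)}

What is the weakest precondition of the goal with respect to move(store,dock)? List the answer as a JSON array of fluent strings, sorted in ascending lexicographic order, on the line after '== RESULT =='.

Regress:
  G ∩ del = {}  (empty — regression defined)
  G \ add = {at(dock), locked(d_lab_bay)} \ {at(dock)} = {locked(d_lab_bay)}
  ∪ pre   = {locked(d_lab_bay)} ∪ {at(store), open(d_store_dock)}
          = {at(store), locked(d_lab_bay), open(d_store_dock)}

== RESULT ==
["at(store)", "locked(d_lab_bay)", "open(d_store_dock)"]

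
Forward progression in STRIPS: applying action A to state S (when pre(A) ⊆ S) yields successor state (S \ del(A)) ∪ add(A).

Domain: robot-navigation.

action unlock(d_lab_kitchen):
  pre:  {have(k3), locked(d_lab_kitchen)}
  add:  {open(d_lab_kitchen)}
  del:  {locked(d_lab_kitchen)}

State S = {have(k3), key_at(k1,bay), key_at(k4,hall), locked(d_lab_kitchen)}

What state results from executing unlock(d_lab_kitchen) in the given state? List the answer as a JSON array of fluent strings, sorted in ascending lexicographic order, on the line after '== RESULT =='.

Compute (S \ del) ∪ add:
  pre ⊆ S: {have(k3), locked(d_lab_kitchen)} ⊆ S  — applicable
  S \ del = {have(k3), key_at(k1,bay), key_at(k4,hall)}
  ∪ add   = {have(k3), key_at(k1,bay), key_at(k4,hall), open(d_lab_kitchen)}

== RESULT ==
["have(k3)", "key_at(k1,bay)", "key_at(k4,hall)", "open(d_lab_kitchen)"]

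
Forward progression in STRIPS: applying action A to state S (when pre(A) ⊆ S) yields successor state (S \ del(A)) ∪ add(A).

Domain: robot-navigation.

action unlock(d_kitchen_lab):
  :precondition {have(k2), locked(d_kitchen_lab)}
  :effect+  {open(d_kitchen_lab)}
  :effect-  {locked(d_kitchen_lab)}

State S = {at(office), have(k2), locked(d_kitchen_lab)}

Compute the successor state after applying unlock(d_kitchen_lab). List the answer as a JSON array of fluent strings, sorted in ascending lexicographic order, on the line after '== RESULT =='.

Progress:
  pre ⊆ S: {have(k2), locked(d_kitchen_lab)} ⊆ S  — applicable
  S \ del = {at(office), have(k2)}
  ∪ add   = {at(office), have(k2), open(d_kitchen_lab)}

== RESULT ==
["at(office)", "have(k2)", "open(d_kitchen_lab)"]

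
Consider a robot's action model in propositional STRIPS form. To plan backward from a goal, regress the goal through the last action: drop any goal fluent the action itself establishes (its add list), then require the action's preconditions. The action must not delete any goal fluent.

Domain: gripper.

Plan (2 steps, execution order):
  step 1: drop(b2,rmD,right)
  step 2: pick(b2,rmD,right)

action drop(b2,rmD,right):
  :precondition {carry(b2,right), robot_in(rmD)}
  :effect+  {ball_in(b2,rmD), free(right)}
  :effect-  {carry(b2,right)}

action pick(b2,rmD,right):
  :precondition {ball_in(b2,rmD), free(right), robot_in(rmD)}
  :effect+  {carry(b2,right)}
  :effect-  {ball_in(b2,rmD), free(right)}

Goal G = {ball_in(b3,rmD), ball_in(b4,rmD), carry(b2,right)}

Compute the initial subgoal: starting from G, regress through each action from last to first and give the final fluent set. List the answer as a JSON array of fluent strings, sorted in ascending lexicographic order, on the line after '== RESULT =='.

Work backward from the goal:
  through step 2 (pick(b2,rmD,right)): drop {carry(b2,right)}, keep {ball_in(b3,rmD), ball_in(b4,rmD)}, require {ball_in(b2,rmD), free(right), robot_in(rmD)}
    → {ball_in(b2,rmD), ball_in(b3,rmD), ball_in(b4,rmD), free(right), robot_in(rmD)}
  through step 1 (drop(b2,rmD,right)): drop {ball_in(b2,rmD), free(right)}, keep {ball_in(b3,rmD), ball_in(b4,rmD), robot_in(rmD)}, require {carry(b2,right), robot_in(rmD)}
    → {ball_in(b3,rmD), ball_in(b4,rmD), carry(b2,right), robot_in(rmD)}

== RESULT ==
["ball_in(b3,rmD)", "ball_in(b4,rmD)", "carry(b2,right)", "robot_in(rmD)"]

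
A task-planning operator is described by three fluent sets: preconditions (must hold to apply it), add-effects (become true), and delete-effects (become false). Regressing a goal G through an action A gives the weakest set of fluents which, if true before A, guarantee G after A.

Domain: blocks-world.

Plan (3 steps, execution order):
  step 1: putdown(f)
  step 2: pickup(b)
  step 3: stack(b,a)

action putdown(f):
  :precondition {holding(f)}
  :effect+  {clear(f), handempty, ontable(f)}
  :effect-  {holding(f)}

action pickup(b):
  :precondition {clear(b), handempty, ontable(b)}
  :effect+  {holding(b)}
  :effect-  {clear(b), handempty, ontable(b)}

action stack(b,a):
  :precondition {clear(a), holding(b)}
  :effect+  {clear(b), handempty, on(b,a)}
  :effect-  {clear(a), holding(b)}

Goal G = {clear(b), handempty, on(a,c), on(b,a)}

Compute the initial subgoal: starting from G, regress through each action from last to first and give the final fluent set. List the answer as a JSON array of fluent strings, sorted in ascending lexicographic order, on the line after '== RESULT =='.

Regress step by step:
  through step 3 (stack(b,a)): drop {clear(b), handempty, on(b,a)}, keep {on(a,c)}, require {clear(a), holding(b)}
    → {clear(a), holding(b), on(a,c)}
  through step 2 (pickup(b)): drop {holding(b)}, keep {clear(a), on(a,c)}, require {clear(b), handempty, ontable(b)}
    → {clear(a), clear(b), handempty, on(a,c), ontable(b)}
  through step 1 (putdown(f)): drop {handempty}, keep {clear(a), clear(b), on(a,c), ontable(b)}, require {holding(f)}
    → {clear(a), clear(b), holding(f), on(a,c), ontable(b)}

== RESULT ==
["clear(a)", "clear(b)", "holding(f)", "on(a,c)", "ontable(b)"]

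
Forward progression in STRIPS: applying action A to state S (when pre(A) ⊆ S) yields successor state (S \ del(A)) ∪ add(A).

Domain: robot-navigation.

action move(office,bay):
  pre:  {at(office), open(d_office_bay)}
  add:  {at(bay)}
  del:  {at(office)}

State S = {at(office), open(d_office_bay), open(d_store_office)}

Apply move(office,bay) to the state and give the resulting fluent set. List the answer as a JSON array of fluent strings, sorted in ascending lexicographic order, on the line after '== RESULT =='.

Compute (S \ del) ∪ add:
  pre ⊆ S: {at(office), open(d_office_bay)} ⊆ S  — applicable
  S \ del = {open(d_office_bay), open(d_store_office)}
  ∪ add   = {at(bay), open(d_office_bay), open(d_store_office)}

== RESULT ==
["at(bay)", "open(d_office_bay)", "open(d_store_office)"]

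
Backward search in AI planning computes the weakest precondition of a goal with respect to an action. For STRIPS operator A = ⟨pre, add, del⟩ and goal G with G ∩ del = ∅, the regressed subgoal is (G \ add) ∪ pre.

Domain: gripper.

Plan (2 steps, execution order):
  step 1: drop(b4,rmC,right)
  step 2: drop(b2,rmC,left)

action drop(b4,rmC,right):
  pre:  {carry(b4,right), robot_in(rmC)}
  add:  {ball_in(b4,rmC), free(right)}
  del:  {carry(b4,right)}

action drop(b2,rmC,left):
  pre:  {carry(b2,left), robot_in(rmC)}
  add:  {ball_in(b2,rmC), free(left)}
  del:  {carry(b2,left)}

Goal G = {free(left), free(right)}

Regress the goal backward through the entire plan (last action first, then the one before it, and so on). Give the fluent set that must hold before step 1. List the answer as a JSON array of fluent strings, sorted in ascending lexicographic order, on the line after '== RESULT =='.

Work backward from the goal:
  through step 2 (drop(b2,rmC,left)): drop {free(left)}, keep {free(right)}, require {carry(b2,left), robot_in(rmC)}
    → {carry(b2,left), free(right), robot_in(rmC)}
  through step 1 (drop(b4,rmC,right)): drop {free(right)}, keep {carry(b2,left), robot_in(rmC)}, require {carry(b4,right), robot_in(rmC)}
    → {carry(b2,left), carry(b4,right), robot_in(rmC)}

== RESULT ==
["carry(b2,left)", "carry(b4,right)", "robot_in(rmC)"]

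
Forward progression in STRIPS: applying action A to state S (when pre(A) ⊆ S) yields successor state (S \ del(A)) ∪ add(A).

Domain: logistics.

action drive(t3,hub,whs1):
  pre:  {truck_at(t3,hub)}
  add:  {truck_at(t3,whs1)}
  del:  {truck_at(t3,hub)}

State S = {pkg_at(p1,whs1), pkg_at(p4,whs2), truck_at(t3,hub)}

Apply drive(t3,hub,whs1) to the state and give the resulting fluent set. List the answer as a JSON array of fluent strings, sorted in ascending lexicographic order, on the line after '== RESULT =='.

Compute (S \ del) ∪ add:
  pre ⊆ S: {truck_at(t3,hub)} ⊆ S  — applicable
  S \ del = {pkg_at(p1,whs1), pkg_at(p4,whs2)}
  ∪ add   = {pkg_at(p1,whs1), pkg_at(p4,whs2), truck_at(t3,whs1)}

== RESULT ==
["pkg_at(p1,whs1)", "pkg_at(p4,whs2)", "truck_at(t3,whs1)"]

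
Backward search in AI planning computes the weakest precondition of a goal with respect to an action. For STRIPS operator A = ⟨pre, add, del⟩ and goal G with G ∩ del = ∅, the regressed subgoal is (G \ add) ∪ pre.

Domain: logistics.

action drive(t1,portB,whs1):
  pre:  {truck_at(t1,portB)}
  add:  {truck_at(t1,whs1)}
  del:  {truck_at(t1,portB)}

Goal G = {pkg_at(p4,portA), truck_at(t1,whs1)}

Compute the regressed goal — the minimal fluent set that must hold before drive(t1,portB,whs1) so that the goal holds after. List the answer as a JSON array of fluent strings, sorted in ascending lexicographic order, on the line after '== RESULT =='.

Regress:
  G ∩ del = {}  (empty — regression defined)
  G \ add = {pkg_at(p4,portA), truck_at(t1,whs1)} \ {truck_at(t1,whs1)} = {pkg_at(p4,portA)}
  ∪ pre   = {pkg_at(p4,portA)} ∪ {truck_at(t1,portB)}
          = {pkg_at(p4,portA), truck_at(t1,portB)}

== RESULT ==
["pkg_at(p4,portA)", "truck_at(t1,portB)"]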